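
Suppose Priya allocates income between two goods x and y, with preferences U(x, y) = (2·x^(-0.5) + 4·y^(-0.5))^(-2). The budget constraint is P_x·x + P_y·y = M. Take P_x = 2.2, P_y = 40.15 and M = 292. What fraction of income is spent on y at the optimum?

share on y = 0.8069

From the CES first-order condition, (1/2)·(y/x)^(1.5) = P_x/P_y.
Solve for the ratio: y/x = [2·P_x/P_y]^(2/3).
Substitute y = (y/x)·x into the budget: x* = M/(P_x + P_y·(y/x)).
Numerically y/x = 0.229005, so x* = 292/(2.2 + 40.15·0.229005) = 25.6263 and y* = 0.229005·25.6263 = 5.8685.
Expenditure on y: 40.15·5.8685 = 235.6222; share = 0.8069.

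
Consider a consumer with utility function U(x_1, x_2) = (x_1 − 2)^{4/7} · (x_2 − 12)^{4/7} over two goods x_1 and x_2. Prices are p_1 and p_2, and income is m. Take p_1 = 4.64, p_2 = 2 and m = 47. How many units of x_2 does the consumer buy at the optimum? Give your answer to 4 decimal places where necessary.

MRS = (x_2−12)/(x_1−2). Tangency with p_1/p_2 gives x_2−12 = (p_1/p_2)·(x_1−2).
Substituting into the budget: x_1* = 2 + 0.5·(m − 2·p_1 − 12·p_2)/p_1, and x_2* = 12 + 0.5·(…)/p_2.
Discretionary income = 47 − 2·4.64 − 12·2 = 13.72; x_2* = 12 + 0.5·13.72/2 = 15.43.

x_2* = 15.43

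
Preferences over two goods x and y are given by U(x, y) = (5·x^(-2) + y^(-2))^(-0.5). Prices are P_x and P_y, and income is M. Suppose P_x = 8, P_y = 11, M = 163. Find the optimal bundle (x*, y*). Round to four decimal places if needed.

x* = 11.8245, y* = 6.2186

From the CES first-order condition, 5·(y/x)^(3) = P_x/P_y.
Hence y/x = ((1/5)·P_x/P_y)^(1/(3)), i.e. raised to the 1/3 power.
Substitute y = (y/x)·x into the budget: x* = M/(P_x + P_y·(y/x)).
Numerically y/x = 0.525907, so x* = 163/(8 + 11·0.525907) = 11.8245 and y* = 0.525907·11.8245 = 6.2186.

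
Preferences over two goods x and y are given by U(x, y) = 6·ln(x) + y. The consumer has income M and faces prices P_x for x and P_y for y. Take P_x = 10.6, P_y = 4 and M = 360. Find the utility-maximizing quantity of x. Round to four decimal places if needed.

x* = 2.2642

MU_x = 6/x, MU_y = 1. Tangency: 6/x = P_x/P_y.
So x*(P_x,P_y) = 6·P_y/P_x, independent of income; and y* = (M − 6·P_y)/P_y.
At the given prices: x* = 6·4/10.6 = 2.2642.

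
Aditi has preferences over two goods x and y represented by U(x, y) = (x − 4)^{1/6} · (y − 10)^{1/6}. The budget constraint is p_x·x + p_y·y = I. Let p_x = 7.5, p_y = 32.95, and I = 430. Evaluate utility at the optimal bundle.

This is Cobb-Douglas in (x−4, y−10): tangency gives 1/6·p_y·(y−10) = 1/6·p_x·(x−4).
Substituting into the budget: x* = 4 + 0.5·(I − 4·p_x − 10·p_y)/p_x, and y* = 10 + 0.5·(…)/p_y.
Discretionary income = 430 − 4·7.5 − 10·32.95 = 70.5; x* = 4 + 0.5·70.5/7.5 = 8.7; y* = 10 + 0.5·70.5/32.95 = 11.0698.
Utility at the optimum: U(8.7, 11.0698) = 1.3089.

V = 1.3089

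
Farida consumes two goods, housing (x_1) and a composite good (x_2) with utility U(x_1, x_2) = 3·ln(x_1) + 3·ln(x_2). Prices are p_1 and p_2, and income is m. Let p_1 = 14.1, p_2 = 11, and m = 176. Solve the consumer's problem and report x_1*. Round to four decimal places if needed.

x_1* = 6.2411

Tangency: MRS = x_2/x_1 = p_1/p_2.
So 3·p_2·x_2 = 3·p_1·x_1; combined with the budget, a share 0.5 of income goes to x_1.
Demand: x_1*(p_1,p_2,m) = 0.5·m/p_1 and x_2* = 0.5·m/p_2.
At p_1=14.1, p_2=11, m=176: x_1* = 0.5·176/14.1 = 6.2411.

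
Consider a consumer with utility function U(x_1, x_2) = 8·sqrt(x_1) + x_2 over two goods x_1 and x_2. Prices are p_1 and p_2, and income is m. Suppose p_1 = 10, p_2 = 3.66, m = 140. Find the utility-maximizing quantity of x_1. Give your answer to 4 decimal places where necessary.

MU_x_1 = 4/√x_1, MU_x_2 = 1. Tangency: 4/√x_1 = p_1/p_2.
Solve: √x_1 = 4·p_2/p_1, so x_1*(p_1,p_2) = (4·p_2/p_1)², and x_2* = (m − p_1·x_1*)/p_2.
Plugging in: x_1* = (4·3.66/10)² = 2.1433.

x_1* = 2.1433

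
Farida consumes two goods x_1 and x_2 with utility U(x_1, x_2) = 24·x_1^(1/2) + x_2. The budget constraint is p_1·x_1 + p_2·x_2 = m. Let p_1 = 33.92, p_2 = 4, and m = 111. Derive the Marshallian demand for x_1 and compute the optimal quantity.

x_1* = 2.0025

Plugging in: x_1* = (12·4/33.92)² = 2.0025.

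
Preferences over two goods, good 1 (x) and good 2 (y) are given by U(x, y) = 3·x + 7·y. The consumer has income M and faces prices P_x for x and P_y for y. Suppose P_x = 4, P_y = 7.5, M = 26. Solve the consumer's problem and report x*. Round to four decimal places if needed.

x* = 0

y gives more utility per dollar, so spend all income on y: y* = M/P_y, x* = 0.
Numerically: x* = 0, y* = 3.4667.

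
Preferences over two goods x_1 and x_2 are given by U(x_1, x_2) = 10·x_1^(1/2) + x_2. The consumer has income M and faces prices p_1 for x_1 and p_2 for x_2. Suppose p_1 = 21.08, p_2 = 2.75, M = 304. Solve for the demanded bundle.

x_1* = 0.4255, x_2* = 107.2841

MU_x_1 = 5/√x_1, MU_x_2 = 1. Tangency: 5/√x_1 = p_1/p_2.
Thus x_1* = (5·p_2/p_1)² — independent of M — with the rest of income spent on x_2.
Plugging in: x_1* = (5·2.75/21.08)² = 0.4255, x_2* = 107.2841.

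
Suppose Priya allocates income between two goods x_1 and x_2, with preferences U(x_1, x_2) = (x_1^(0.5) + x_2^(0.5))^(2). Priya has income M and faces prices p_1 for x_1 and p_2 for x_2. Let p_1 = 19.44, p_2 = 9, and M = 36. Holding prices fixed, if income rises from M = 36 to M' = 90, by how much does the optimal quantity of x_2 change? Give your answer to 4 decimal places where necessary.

MRS = MU_x_1/MU_x_2 = (x_2/x_1)^(0.5). Set equal to p_1/p_2.
Solve for the ratio: x_2/x_1 = [p_1/p_2]^(2).
With the ratio pinned down, the budget gives x_1* = M/(p_1 + p_2·(x_2/x_1)) and x_2* = (x_2/x_1)·x_1*.
Numerically x_2/x_1 = 4.6656, so x_1* = 36/(19.44 + 9·4.6656) = 0.586 and x_2* = 4.6656·0.586 = 2.7342.
At M' = 90: x_2* = 6.8354. Change: 6.8354 − 2.7342 = 4.1013.

Δx_2* = 4.1013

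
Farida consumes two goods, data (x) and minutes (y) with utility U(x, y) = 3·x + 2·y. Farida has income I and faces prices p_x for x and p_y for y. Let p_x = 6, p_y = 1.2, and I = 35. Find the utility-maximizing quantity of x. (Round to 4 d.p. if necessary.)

Linear utility — the consumer picks whichever good has higher MU/price: 3/6 = 0.5 vs 2/1.2 = 1.6667.
y gives more utility per dollar, so spend all income on y: y* = I/p_y, x* = 0.
Numerically: x* = 0, y* = 29.1667.

x* = 0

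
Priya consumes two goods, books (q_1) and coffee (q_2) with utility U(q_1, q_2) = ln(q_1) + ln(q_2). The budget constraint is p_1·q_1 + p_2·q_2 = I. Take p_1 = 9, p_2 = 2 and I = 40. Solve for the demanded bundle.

Tangency: MRS = q_2/q_1 = p_1/p_2.
So p_2·q_2 = p_1·q_1; combined with the budget, a share 0.5 of income goes to q_1.
Demand: q_1*(p_1,p_2,I) = 0.5·I/p_1 and q_2* = 0.5·I/p_2.
At p_1=9, p_2=2, I=40: q_1* = 0.5·40/9 = 2.2222, q_2* = 10.

q_1* = 2.2222, q_2* = 10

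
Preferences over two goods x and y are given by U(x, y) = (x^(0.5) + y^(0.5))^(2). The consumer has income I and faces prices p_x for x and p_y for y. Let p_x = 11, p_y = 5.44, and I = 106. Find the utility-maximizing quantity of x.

From the CES first-order condition, (y/x)^(0.5) = p_x/p_y.
Hence y/x = (p_x/p_y)^(1/(0.5)), i.e. raised to the 2 power.
With the ratio pinned down, the budget gives x* = I/(p_x + p_y·(y/x)) and y* = (y/x)·x*.
Numerically y/x = 4.088722, so x* = 106/(11 + 5.44·4.088722) = 3.1887.

x* = 3.1887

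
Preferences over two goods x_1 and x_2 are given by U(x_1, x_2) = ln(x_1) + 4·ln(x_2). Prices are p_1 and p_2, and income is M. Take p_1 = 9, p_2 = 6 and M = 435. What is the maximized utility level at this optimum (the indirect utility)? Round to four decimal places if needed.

Demand: x_1*(p_1,p_2,M) = 0.2·M/p_1 and x_2* = 0.8·M/p_2.
At p_1=9, p_2=6, M=435: x_1* = 0.2·435/9 = 9.6667, x_2* = 58.
Utility at the optimum: U(9.6667, 58) = 18.5105.

V = 18.5105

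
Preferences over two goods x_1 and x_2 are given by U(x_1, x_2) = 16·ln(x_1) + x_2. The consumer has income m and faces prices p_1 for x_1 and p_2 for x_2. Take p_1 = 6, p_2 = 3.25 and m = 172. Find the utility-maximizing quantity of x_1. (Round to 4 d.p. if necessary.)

Set MRS = p_1/p_2: (16/x_1)/1 = p_1/p_2.
So x_1*(p_1,p_2) = 16·p_2/p_1, independent of income; and x_2* = (m − 16·p_2)/p_2.
At the given prices: x_1* = 16·3.25/6 = 8.6667.

x_1* = 8.6667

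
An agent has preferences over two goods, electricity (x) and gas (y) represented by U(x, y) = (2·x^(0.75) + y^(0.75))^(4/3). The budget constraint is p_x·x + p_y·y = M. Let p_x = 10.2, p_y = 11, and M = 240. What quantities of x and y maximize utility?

MU_x ∝ 2·x^(-0.25), MU_y ∝ y^(-0.25), so MRS = 2·(y/x)^(0.25) = p_x/p_y.
Solve for the ratio: y/x = [(1/2)·p_x/p_y]^(4).
With the ratio pinned down, the budget gives x* = M/(p_x + p_y·(y/x)) and y* = (y/x)·x*.
Numerically y/x = 0.046207, so x* = 240/(10.2 + 11·0.046207) = 22.4126 and y* = 0.046207·22.4126 = 1.0356.

x* = 22.4126, y* = 1.0356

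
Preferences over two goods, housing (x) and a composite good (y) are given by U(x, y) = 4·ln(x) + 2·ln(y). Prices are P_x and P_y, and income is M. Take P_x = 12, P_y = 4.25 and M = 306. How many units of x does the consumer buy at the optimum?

At P_x=12, P_y=4.25, M=306: x* = 2/3·306/12 = 17.

x* = 17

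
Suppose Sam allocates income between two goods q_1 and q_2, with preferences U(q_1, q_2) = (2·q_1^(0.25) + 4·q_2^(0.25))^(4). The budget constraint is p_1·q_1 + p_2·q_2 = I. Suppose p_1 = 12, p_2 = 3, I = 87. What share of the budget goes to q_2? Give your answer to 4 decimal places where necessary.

From the CES first-order condition, (1/2)·(q_2/q_1)^(0.75) = p_1/p_2.
Solve for the ratio: q_2/q_1 = [2·p_1/p_2]^(4/3).
With the ratio pinned down, the budget gives q_1* = I/(p_1 + p_2·(q_2/q_1)) and q_2* = (q_2/q_1)·q_1*.
Numerically q_2/q_1 = 16, so q_1* = 87/(12 + 3·16) = 1.45 and q_2* = 16·1.45 = 23.2.
Expenditure on q_2: 3·23.2 = 69.6; share = 0.8.

share on q_2 = 0.8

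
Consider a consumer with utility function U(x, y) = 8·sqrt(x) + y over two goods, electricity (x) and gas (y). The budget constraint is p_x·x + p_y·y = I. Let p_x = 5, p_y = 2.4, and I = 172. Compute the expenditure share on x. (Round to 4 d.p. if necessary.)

Set MRS = p_x/p_y: 4·x^(−1/2) = p_x/p_y.
Solve: √x = 4·p_y/p_x, so x*(p_x,p_y) = (4·p_y/p_x)², and y* = (I − p_x·x*)/p_y.
Plugging in: x* = (4·2.4/5)² = 3.6864, y* = 63.9867.
Expenditure on x: 5·3.6864 = 18.432; share = 0.1072.

share on x = 0.1072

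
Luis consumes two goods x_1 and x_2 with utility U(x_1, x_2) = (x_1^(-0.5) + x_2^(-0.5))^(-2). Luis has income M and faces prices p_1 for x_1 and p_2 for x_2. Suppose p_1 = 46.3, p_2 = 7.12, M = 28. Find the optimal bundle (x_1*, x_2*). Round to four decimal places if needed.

From the CES first-order condition, (x_2/x_1)^(1.5) = p_1/p_2.
Solve for the ratio: x_2/x_1 = [p_1/p_2]^(2/3).
With the ratio pinned down, the budget gives x_1* = M/(p_1 + p_2·(x_2/x_1)) and x_2* = (x_2/x_1)·x_1*.
Numerically x_2/x_1 = 3.483913, so x_1* = 28/(46.3 + 7.12·3.483913) = 0.3938 and x_2* = 3.483913·0.3938 = 1.3719.

x_1* = 0.3938, x_2* = 1.3719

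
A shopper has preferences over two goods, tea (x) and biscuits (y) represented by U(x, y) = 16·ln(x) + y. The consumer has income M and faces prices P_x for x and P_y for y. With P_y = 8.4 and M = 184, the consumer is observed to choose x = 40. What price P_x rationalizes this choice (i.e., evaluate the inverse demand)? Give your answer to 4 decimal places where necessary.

P_x = 3.36

MU_x = 16/x, MU_y = 1. Tangency: 16/x = P_x/P_y.
So x*(P_x,P_y) = 16·P_y/P_x, independent of income; and y* = (M − 16·P_y)/P_y.
Set x* = 40 in the demand function and solve for P_x: P_x = 3.36.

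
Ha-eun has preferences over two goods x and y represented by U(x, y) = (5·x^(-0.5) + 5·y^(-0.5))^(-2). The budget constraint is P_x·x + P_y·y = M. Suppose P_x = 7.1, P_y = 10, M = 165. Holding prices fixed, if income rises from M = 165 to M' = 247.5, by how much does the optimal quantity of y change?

Δy* = 4.3602

MU_x ∝ 5·x^(-1.5), MU_y ∝ 5·y^(-1.5), so MRS = (y/x)^(1.5) = P_x/P_y.
Hence y/x = (P_x/P_y)^(1/(1.5)), i.e. raised to the 2/3 power.
With the ratio pinned down, the budget gives x* = M/(P_x + P_y·(y/x)) and y* = (y/x)·x*.
Numerically y/x = 0.795864, so x* = 165/(7.1 + 10·0.795864) = 10.9572 and y* = 0.795864·10.9572 = 8.7204.
At M' = 247.5: y* = 13.0806. Change: 13.0806 − 8.7204 = 4.3602.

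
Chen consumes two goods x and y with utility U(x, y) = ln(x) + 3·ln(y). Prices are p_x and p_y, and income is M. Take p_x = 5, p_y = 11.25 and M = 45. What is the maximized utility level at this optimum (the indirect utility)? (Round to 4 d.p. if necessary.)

V = 4.1068

At p_x=5, p_y=11.25, M=45: x* = 0.25·45/5 = 2.25, y* = 3.
Utility at the optimum: U(2.25, 3) = 4.1068.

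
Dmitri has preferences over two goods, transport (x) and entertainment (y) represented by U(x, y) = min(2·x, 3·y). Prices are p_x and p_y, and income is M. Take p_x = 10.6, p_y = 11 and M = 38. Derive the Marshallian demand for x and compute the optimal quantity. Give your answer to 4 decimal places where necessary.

With perfect complements, no substitution: consume in ratio x:y = 3:2.
Budget: p_x·x + p_y·(2/3)·x = M, so (3·p_x + 2·p_y)·x = 3·M.
Demand: x*(p_x,p_y,M) = 3·M/(3·p_x + 2·p_y), y* = 2·M/(3·p_x + 2·p_y).
Here 3·10.6 + 2·11 = 53.8, giving x* = 2.119.

x* = 2.119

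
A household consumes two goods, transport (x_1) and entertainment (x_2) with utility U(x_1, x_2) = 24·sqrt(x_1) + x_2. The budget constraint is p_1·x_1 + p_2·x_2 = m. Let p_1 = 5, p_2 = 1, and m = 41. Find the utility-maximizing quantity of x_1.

x_1* = 5.76

MU_x_1 = 12/√x_1, MU_x_2 = 1. Tangency: 12/√x_1 = p_1/p_2.
Solve: √x_1 = 12·p_2/p_1, so x_1*(p_1,p_2) = (12·p_2/p_1)², and x_2* = (m − p_1·x_1*)/p_2.
Plugging in: x_1* = (12·1/5)² = 5.76.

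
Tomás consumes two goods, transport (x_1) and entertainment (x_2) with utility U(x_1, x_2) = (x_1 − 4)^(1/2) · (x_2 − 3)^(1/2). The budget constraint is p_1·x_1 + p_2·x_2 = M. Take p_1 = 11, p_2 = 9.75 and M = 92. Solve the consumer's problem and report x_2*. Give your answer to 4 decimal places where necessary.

MRS = (x_2−3)/(x_1−4). Tangency with p_1/p_2 gives x_2−3 = (p_1/p_2)·(x_1−4).
Substituting into the budget: x_1* = 4 + 0.5·(M − 4·p_1 − 3·p_2)/p_1, and x_2* = 3 + 0.5·(…)/p_2.
Discretionary income = 92 − 4·11 − 3·9.75 = 18.75; x_2* = 3 + 0.5·18.75/9.75 = 3.9615.

x_2* = 3.9615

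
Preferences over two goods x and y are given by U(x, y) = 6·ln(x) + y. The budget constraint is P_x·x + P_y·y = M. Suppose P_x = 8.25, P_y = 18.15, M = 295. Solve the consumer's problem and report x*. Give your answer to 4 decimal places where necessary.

x* = 13.2

Set MRS = P_x/P_y: (6/x)/1 = P_x/P_y.
So x*(P_x,P_y) = 6·P_y/P_x, independent of income; and y* = (M − 6·P_y)/P_y.
At the given prices: x* = 6·18.15/8.25 = 13.2.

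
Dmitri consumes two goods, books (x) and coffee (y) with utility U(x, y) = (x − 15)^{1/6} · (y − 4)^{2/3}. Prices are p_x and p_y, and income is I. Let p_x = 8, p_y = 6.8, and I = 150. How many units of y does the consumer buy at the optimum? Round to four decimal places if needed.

Substituting into the budget: x* = 15 + 0.2·(I − 15·p_x − 4·p_y)/p_x, and y* = 4 + 0.8·(…)/p_y.
Discretionary income = 150 − 15·8 − 4·6.8 = 2.8; y* = 4 + 0.8·2.8/6.8 = 4.3294.

y* = 4.3294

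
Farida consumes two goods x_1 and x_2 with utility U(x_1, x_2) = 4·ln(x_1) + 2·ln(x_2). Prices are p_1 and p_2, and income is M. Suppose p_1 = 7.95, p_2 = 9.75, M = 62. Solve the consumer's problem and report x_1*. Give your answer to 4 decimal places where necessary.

x_1* = 5.1992

MU_x_1/MU_x_2 = (4·x_2)/(2·x_1); tangency sets this equal to p_1/p_2.
So 4·p_2·x_2 = 2·p_1·x_1; combined with the budget, a share 2/3 of income goes to x_1.
Demand: x_1*(p_1,p_2,M) = 2/3·M/p_1 and x_2* = 1/3·M/p_2.
At p_1=7.95, p_2=9.75, M=62: x_1* = 2/3·62/7.95 = 5.1992.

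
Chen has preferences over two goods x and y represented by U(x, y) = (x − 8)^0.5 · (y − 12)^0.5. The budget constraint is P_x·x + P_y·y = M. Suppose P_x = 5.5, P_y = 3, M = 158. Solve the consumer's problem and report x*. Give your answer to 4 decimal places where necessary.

This is Cobb-Douglas in (x−8, y−12): tangency gives 0.5·P_y·(y−12) = 0.5·P_x·(x−8).
Substituting into the budget: x* = 8 + 0.5·(M − 8·P_x − 12·P_y)/P_x, and y* = 12 + 0.5·(…)/P_y.
Discretionary income = 158 − 8·5.5 − 12·3 = 78; x* = 8 + 0.5·78/5.5 = 15.0909.

x* = 15.0909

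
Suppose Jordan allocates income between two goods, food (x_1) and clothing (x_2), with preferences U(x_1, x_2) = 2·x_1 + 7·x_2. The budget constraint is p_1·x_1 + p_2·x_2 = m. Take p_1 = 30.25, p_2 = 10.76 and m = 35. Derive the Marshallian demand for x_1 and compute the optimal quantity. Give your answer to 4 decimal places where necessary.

x_1* = 0

x_2 gives more utility per dollar, so spend all income on x_2: x_2* = m/p_2, x_1* = 0.
Numerically: x_1* = 0, x_2* = 3.2528.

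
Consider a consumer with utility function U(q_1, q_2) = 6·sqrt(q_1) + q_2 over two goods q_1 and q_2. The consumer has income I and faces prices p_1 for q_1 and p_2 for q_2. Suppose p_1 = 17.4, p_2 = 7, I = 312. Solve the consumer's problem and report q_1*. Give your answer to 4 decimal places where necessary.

Set MRS = p_1/p_2: 3·q_1^(−1/2) = p_1/p_2.
Thus q_1* = (3·p_2/p_1)² — independent of I — with the rest of income spent on q_2.
Plugging in: q_1* = (3·7/17.4)² = 1.4566.

q_1* = 1.4566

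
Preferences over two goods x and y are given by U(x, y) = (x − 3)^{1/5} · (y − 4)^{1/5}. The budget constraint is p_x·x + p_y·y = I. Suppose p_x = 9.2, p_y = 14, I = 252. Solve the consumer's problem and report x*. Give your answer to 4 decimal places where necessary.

This is Cobb-Douglas in (x−3, y−4): tangency gives 0.2·p_y·(y−4) = 0.2·p_x·(x−3).
After buying the subsistence bundle (3, 4), a share 0.5 of the remaining income goes to x: x* = 3 + 0.5·(I − 3p_x − 4p_y)/p_x.
Discretionary income = 252 − 3·9.2 − 4·14 = 168.4; x* = 3 + 0.5·168.4/9.2 = 12.1522.

x* = 12.1522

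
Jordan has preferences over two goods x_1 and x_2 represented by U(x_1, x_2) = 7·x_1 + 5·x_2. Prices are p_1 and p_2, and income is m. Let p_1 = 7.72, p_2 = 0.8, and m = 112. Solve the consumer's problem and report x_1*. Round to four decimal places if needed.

x_1* = 0

Linear utility — the consumer picks whichever good has higher MU/price: 7/7.72 = 0.9067 vs 5/0.8 = 6.25.
x_2 gives more utility per dollar, so spend all income on x_2: x_2* = m/p_2, x_1* = 0.
Numerically: x_1* = 0, x_2* = 140.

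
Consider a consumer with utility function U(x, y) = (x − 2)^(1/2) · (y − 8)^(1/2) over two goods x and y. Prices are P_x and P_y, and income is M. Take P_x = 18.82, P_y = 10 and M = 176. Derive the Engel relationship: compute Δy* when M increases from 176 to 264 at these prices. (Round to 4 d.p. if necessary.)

Δy* = 4.4

Let x' = x−2, y' = y−8. MRS = y'/x' = P_x/P_y.
After buying the subsistence bundle (2, 8), a share 0.5 of the remaining income goes to x: x* = 2 + 0.5·(M − 2P_x − 8P_y)/P_x.
Discretionary income = 176 − 2·18.82 − 8·10 = 58.36; y* = 8 + 0.5·58.36/10 = 10.918.
At M' = 264: y* = 15.318. Change: 15.318 − 10.918 = 4.4.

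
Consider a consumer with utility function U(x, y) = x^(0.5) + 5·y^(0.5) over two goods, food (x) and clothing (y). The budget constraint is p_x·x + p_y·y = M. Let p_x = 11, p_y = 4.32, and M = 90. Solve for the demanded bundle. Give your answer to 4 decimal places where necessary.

x* = 0.1265, y* = 20.5111

MU_x ∝ x^(-0.5), MU_y ∝ 5·y^(-0.5), so MRS = (1/5)·(y/x)^(0.5) = p_x/p_y.
Solve for the ratio: y/x = [5·p_x/p_y]^(2).
With the ratio pinned down, the budget gives x* = M/(p_x + p_y·(y/x)) and y* = (y/x)·x*.
Numerically y/x = 162.090621, so x* = 90/(11 + 4.32·162.090621) = 0.1265 and y* = 162.090621·0.1265 = 20.5111.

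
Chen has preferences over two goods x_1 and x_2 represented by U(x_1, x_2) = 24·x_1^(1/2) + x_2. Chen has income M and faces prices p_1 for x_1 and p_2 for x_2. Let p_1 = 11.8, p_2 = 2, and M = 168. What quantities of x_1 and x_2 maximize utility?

x_1* = 4.1367, x_2* = 59.5932

MU_x_1 = 12/√x_1, MU_x_2 = 1. Tangency: 12/√x_1 = p_1/p_2.
Thus x_1* = (12·p_2/p_1)² — independent of M — with the rest of income spent on x_2.
Plugging in: x_1* = (12·2/11.8)² = 4.1367, x_2* = 59.5932.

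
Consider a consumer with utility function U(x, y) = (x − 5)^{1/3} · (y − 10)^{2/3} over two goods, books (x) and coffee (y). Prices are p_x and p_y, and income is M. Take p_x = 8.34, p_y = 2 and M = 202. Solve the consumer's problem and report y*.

MRS = (1/2)·(y−10)/(x−5). Tangency with p_x/p_y gives y−10 = 2·(p_x/p_y)·(x−5).
After buying the subsistence bundle (5, 10), a share 1/3 of the remaining income goes to x: x* = 5 + 1/3·(M − 5p_x − 10p_y)/p_x.
Discretionary income = 202 − 5·8.34 − 10·2 = 140.3; y* = 10 + 2/3·140.3/2 = 56.7667.

y* = 56.7667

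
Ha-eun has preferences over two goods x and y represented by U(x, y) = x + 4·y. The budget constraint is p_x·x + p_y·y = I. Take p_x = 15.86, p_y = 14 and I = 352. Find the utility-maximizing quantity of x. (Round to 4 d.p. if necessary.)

x* = 0

Perfect substitutes: compare marginal utility per dollar. 1/p_x vs 4/p_y → 0.0631 vs 0.2857.
y gives more utility per dollar, so spend all income on y: y* = I/p_y, x* = 0.
Numerically: x* = 0, y* = 25.1429.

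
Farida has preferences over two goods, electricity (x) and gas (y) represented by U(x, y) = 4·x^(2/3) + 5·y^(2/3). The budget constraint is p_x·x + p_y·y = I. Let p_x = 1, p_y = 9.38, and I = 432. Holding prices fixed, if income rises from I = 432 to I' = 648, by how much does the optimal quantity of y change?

Δy* = 0.5001

From the CES first-order condition, (4/5)·(y/x)^(1/3) = p_x/p_y.
Solve for the ratio: y/x = [(5/4)·p_x/p_y]^(3).
Substitute y = (y/x)·x into the budget: x* = I/(p_x + p_y·(y/x)).
Numerically y/x = 0.002367, so x* = 432/(1 + 9.38·0.002367) = 422.6185 and y* = 0.002367·422.6185 = 1.0002.
At I' = 648: y* = 1.5002. Change: 1.5002 − 1.0002 = 0.5001.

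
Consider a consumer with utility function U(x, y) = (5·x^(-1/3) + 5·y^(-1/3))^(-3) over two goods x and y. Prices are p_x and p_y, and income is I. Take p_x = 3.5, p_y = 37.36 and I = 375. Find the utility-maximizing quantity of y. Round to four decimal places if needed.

y* = 6.4623

From the CES first-order condition, (y/x)^(4/3) = p_x/p_y.
Hence y/x = (p_x/p_y)^(1/(4/3)), i.e. raised to the 0.75 power.
Substitute y = (y/x)·x into the budget: x* = I/(p_x + p_y·(y/x)).
Numerically y/x = 0.169335, so x* = 375/(3.5 + 37.36·0.169335) = 38.1627 and y* = 0.169335·38.1627 = 6.4623.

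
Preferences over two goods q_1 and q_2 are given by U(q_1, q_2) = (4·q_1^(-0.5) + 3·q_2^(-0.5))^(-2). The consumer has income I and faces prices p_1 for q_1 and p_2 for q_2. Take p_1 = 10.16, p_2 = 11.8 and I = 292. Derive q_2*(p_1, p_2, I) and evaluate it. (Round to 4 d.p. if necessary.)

From the CES first-order condition, (4/3)·(q_2/q_1)^(1.5) = p_1/p_2.
Hence q_2/q_1 = ((3/4)·p_1/p_2)^(1/(1.5)), i.e. raised to the 2/3 power.
Substitute q_2 = (q_2/q_1)·q_1 into the budget: q_1* = I/(p_1 + p_2·(q_2/q_1)).
Numerically q_2/q_1 = 0.747106, so q_1* = 292/(10.16 + 11.8·0.747106) = 15.388 and q_2* = 0.747106·15.388 = 11.4964.

q_2* = 11.4964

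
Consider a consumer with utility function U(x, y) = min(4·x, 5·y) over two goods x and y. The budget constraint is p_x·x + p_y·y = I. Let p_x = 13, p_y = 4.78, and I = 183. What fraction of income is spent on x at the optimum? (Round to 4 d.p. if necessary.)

share on x = 0.7727

Leontief preferences: the optimum is at the kink where x/5 = y/4, i.e. y = (4/5)·x.
Budget: p_x·x + p_y·(4/5)·x = I, so (5·p_x + 4·p_y)·x = 5·I.
Demand: x*(p_x,p_y,I) = 5·I/(5·p_x + 4·p_y), y* = 4·I/(5·p_x + 4·p_y).
Here 5·13 + 4·4.78 = 84.12, giving x* = 10.8773 and y* = 8.7019.
Expenditure on x: 13·10.8773 = 141.4051; share = 0.7727.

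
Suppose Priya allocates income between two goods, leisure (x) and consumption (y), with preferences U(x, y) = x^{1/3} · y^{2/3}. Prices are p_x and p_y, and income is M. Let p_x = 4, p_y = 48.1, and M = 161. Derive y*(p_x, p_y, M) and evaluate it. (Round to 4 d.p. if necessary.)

At p_x=4, p_y=48.1, M=161: y* = 2/3·161/48.1 = 2.2315.

y* = 2.2315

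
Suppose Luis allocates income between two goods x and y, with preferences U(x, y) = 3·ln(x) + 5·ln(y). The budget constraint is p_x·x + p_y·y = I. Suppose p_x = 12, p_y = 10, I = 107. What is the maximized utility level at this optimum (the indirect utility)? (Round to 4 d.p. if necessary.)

MU_x/MU_y = (3·y)/(5·x); tangency sets this equal to p_x/p_y.
Rearranging, p_y·y = (5/3)·p_x·x. Substituting into the budget gives p_x·x·(1 + (5/3)) = I.
Demand: x*(p_x,p_y,I) = 0.375·I/p_x and y* = 0.625·I/p_y.
At p_x=12, p_y=10, I=107: x* = 0.375·107/12 = 3.3438, y* = 6.6875.
Utility at the optimum: U(3.3438, 6.6875) = 13.1225.

V = 13.1225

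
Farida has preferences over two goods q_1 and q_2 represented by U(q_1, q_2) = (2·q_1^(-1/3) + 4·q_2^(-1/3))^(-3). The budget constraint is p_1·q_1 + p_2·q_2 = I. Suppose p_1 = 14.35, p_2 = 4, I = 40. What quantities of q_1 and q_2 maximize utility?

From the CES first-order condition, (1/2)·(q_2/q_1)^(4/3) = p_1/p_2.
Solve for the ratio: q_2/q_1 = [2·p_1/p_2]^(0.75).
With the ratio pinned down, the budget gives q_1* = I/(p_1 + p_2·(q_2/q_1)) and q_2* = (q_2/q_1)·q_1*.
Numerically q_2/q_1 = 4.383958, so q_1* = 40/(14.35 + 4·4.383958) = 1.2545 and q_2* = 4.383958·1.2545 = 5.4996.

q_1* = 1.2545, q_2* = 5.4996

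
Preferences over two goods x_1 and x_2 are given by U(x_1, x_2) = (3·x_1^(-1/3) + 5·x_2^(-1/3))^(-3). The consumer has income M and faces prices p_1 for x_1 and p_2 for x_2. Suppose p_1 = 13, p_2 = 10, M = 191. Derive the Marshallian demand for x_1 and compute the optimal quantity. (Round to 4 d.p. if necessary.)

MU_x_1 ∝ 3·x_1^(-4/3), MU_x_2 ∝ 5·x_2^(-4/3), so MRS = (3/5)·(x_2/x_1)^(4/3) = p_1/p_2.
Solve for the ratio: x_2/x_1 = [(5/3)·p_1/p_2]^(0.75).
Substitute x_2 = (x_2/x_1)·x_1 into the budget: x_1* = M/(p_1 + p_2·(x_2/x_1)).
Numerically x_2/x_1 = 1.785846, so x_1* = 191/(13 + 10·1.785846) = 6.1896.

x_1* = 6.1896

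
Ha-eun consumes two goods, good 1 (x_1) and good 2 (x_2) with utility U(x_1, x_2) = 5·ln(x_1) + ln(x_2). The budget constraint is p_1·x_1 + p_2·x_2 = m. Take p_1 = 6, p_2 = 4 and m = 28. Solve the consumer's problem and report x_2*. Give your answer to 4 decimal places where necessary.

x_2* = 1.1667

At p_1=6, p_2=4, m=28: x_2* = 1/6·28/4 = 1.1667.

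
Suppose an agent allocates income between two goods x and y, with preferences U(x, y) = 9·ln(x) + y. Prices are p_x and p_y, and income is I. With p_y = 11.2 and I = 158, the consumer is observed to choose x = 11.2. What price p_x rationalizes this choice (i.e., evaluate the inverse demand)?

Set MRS = p_x/p_y: (9/x)/1 = p_x/p_y.
So x*(p_x,p_y) = 9·p_y/p_x, independent of income; and y* = (I − 9·p_y)/p_y.
Set x* = 11.2 in the demand function and solve for p_x: p_x = 9.

p_x = 9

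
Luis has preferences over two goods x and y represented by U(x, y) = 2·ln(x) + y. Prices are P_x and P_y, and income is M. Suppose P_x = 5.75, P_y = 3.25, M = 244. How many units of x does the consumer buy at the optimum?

MU_x = 2/x, MU_y = 1. Tangency: 2/x = P_x/P_y.
So x*(P_x,P_y) = 2·P_y/P_x, independent of income; and y* = (M − 2·P_y)/P_y.
At the given prices: x* = 2·3.25/5.75 = 1.1304.

x* = 1.1304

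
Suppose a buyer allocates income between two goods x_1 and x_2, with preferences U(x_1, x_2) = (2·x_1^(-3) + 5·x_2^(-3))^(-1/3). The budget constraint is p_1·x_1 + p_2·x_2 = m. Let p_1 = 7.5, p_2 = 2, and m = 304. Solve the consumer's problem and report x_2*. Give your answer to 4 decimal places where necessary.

From the CES first-order condition, (2/5)·(x_2/x_1)^(4) = p_1/p_2.
Solve for the ratio: x_2/x_1 = [(5/2)·p_1/p_2]^(0.25).
With the ratio pinned down, the budget gives x_1* = m/(p_1 + p_2·(x_2/x_1)) and x_2* = (x_2/x_1)·x_1*.
Numerically x_2/x_1 = 1.749818, so x_1* = 304/(7.5 + 2·1.749818) = 27.6373 and x_2* = 1.749818·27.6373 = 48.3602.

x_2* = 48.3602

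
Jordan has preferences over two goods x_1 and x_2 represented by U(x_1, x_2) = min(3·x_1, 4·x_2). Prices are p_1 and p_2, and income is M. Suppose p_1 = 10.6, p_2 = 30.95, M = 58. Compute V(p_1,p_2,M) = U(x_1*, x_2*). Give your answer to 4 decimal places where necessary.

Leontief preferences: the optimum is at the kink where x_1/4 = x_2/3, i.e. x_2 = (3/4)·x_1.
Budget: p_1·x_1 + p_2·(3/4)·x_1 = M, so (4·p_1 + 3·p_2)·x_1 = 4·M.
Demand: x_1*(p_1,p_2,M) = 4·M/(4·p_1 + 3·p_2), x_2* = 3·M/(4·p_1 + 3·p_2).
Here 4·10.6 + 3·30.95 = 135.25, giving x_1* = 1.7153 and x_2* = 1.2865.
Utility at the optimum: U(1.7153, 1.2865) = 5.146.

V = 5.146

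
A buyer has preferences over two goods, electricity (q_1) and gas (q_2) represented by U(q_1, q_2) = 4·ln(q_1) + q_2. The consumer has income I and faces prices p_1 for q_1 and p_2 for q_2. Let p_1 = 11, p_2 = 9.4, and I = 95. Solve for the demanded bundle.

q_1* = 3.4182, q_2* = 6.1064

MU_q_1 = 4/q_1, MU_q_2 = 1. Tangency: 4/q_1 = p_1/p_2.
So q_1*(p_1,p_2) = 4·p_2/p_1, independent of income; and q_2* = (I − 4·p_2)/p_2.
At the given prices: q_1* = 4·9.4/11 = 3.4182, and q_2* = 6.1064.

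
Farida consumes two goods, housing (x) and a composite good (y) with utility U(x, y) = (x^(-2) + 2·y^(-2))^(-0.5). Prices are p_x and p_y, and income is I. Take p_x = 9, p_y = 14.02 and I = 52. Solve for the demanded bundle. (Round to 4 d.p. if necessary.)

x* = 2.1454, y* = 2.3318

MRS = MU_x/MU_y = (1/2)·(y/x)^(3). Set equal to p_x/p_y.
Solve for the ratio: y/x = [2·p_x/p_y]^(1/3).
Substitute y = (y/x)·x into the budget: x* = I/(p_x + p_y·(y/x)).
Numerically y/x = 1.086863, so x* = 52/(9 + 14.02·1.086863) = 2.1454 and y* = 1.086863·2.1454 = 2.3318.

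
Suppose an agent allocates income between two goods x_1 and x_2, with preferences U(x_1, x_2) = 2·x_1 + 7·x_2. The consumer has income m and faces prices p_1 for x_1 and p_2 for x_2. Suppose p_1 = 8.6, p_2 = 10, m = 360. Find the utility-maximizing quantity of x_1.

Numerically: x_1* = 0, x_2* = 36.

x_1* = 0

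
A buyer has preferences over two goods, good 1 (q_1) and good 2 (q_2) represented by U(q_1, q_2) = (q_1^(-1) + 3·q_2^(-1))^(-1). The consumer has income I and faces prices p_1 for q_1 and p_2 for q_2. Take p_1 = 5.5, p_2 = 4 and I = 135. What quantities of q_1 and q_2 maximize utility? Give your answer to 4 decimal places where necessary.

q_1* = 9.909, q_2* = 20.1252

MRS = MU_q_1/MU_q_2 = (1/3)·(q_2/q_1)^(2). Set equal to p_1/p_2.
Hence q_2/q_1 = (3·p_1/p_2)^(1/(2)), i.e. raised to the 0.5 power.
Substitute q_2 = (q_2/q_1)·q_1 into the budget: q_1* = I/(p_1 + p_2·(q_2/q_1)).
Numerically q_2/q_1 = 2.03101, so q_1* = 135/(5.5 + 4·2.03101) = 9.909 and q_2* = 2.03101·9.909 = 20.1252.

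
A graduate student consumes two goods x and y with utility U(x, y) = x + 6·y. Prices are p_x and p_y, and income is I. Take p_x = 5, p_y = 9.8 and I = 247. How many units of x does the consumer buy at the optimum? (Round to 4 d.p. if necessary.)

x* = 0

y gives more utility per dollar, so spend all income on y: y* = I/p_y, x* = 0.
Numerically: x* = 0, y* = 25.2041.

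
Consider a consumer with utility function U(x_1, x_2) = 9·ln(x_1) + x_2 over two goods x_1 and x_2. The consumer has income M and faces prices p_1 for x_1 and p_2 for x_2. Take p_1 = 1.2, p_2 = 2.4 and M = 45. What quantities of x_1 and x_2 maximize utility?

Set MRS = p_1/p_2: (9/x_1)/1 = p_1/p_2.
So x_1*(p_1,p_2) = 9·p_2/p_1, independent of income; and x_2* = (M − 9·p_2)/p_2.
At the given prices: x_1* = 9·2.4/1.2 = 18, and x_2* = 9.75.

x_1* = 18, x_2* = 9.75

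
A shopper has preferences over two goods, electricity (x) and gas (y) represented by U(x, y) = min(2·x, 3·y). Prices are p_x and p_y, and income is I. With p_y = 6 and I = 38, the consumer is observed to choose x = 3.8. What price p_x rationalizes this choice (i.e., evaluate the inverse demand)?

p_x = 6

With perfect complements, no substitution: consume in ratio x:y = 3:2.
Budget: p_x·x + p_y·(2/3)·x = I, so (3·p_x + 2·p_y)·x = 3·I.
Demand: x*(p_x,p_y,I) = 3·I/(3·p_x + 2·p_y), y* = 2·I/(3·p_x + 2·p_y).
Set x* = 3.8 in the demand function and solve for p_x: p_x = 6.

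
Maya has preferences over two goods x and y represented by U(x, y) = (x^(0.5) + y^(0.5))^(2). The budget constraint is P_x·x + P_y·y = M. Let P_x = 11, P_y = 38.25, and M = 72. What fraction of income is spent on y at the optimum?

share on y = 0.2234

MRS = MU_x/MU_y = (y/x)^(0.5). Set equal to P_x/P_y.
Hence y/x = (P_x/P_y)^(1/(0.5)), i.e. raised to the 2 power.
With the ratio pinned down, the budget gives x* = M/(P_x + P_y·(y/x)) and y* = (y/x)·x*.
Numerically y/x = 0.082703, so x* = 72/(11 + 38.25·0.082703) = 5.0835 and y* = 0.082703·5.0835 = 0.4204.
Expenditure on y: 38.25·0.4204 = 16.0812; share = 0.2234.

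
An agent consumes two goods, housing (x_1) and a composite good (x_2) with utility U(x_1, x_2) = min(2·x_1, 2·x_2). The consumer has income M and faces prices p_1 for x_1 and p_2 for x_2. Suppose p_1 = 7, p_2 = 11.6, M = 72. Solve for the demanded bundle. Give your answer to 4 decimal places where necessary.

With perfect complements, no substitution: consume in ratio x_1:x_2 = 2:2.
Budget: p_1·x_1 + p_2·x_1 = M, so (2·p_1 + 2·p_2)·x_1 = 2·M.
Demand: x_1*(p_1,p_2,M) = 2·M/(2·p_1 + 2·p_2), x_2* = 2·M/(2·p_1 + 2·p_2).
Here 2·7 + 2·11.6 = 37.2, giving x_1* = 3.871 and x_2* = 3.871.

x_1* = 3.871, x_2* = 3.871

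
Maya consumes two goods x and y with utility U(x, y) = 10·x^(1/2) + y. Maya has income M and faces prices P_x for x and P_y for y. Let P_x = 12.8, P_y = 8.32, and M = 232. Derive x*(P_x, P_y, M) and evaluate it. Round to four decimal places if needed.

x* = 10.5625

Plugging in: x* = (5·8.32/12.8)² = 10.5625.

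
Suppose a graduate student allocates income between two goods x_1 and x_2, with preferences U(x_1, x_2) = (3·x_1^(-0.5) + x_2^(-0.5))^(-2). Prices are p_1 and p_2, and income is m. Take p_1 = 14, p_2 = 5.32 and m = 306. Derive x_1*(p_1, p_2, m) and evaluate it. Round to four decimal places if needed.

With the ratio pinned down, the budget gives x_1* = m/(p_1 + p_2·(x_2/x_1)) and x_2* = (x_2/x_1)·x_1*.
Numerically x_2/x_1 = 0.916354, so x_1* = 306/(14 + 5.32·0.916354) = 16.2119.

x_1* = 16.2119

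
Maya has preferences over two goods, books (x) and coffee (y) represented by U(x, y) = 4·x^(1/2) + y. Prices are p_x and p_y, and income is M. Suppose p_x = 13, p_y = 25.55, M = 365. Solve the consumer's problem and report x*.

MU_x = 2/√x, MU_y = 1. Tangency: 2/√x = p_x/p_y.
Solve: √x = 2·p_y/p_x, so x*(p_x,p_y) = (2·p_y/p_x)², and y* = (M − p_x·x*)/p_y.
Plugging in: x* = (2·25.55/13)² = 15.4509.

x* = 15.4509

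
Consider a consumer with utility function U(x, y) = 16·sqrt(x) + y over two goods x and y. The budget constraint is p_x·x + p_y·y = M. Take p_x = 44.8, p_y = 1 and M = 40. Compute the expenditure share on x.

share on x = 0.0357

Set MRS = p_x/p_y: 8·x^(−1/2) = p_x/p_y.
Thus x* = (8·p_y/p_x)² — independent of M — with the rest of income spent on y.
Plugging in: x* = (8·1/44.8)² = 0.0319, y* = 38.5714.
Expenditure on x: 44.8·0.0319 = 1.4286; share = 0.0357.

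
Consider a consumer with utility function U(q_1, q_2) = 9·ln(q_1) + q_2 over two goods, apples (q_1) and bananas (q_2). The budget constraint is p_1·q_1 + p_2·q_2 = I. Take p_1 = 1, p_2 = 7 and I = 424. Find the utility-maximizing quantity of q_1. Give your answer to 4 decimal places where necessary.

q_1* = 63

So q_1*(p_1,p_2) = 9·p_2/p_1, independent of income; and q_2* = (I − 9·p_2)/p_2.
At the given prices: q_1* = 9·7/1 = 63.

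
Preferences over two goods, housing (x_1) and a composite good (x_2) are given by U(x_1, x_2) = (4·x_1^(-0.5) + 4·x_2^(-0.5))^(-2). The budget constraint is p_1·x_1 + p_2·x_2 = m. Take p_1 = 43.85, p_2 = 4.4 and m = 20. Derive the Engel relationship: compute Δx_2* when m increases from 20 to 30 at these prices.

Δx_2* = 0.721

MU_x_1 ∝ 4·x_1^(-1.5), MU_x_2 ∝ 4·x_2^(-1.5), so MRS = (x_2/x_1)^(1.5) = p_1/p_2.
Solve for the ratio: x_2/x_1 = [p_1/p_2]^(2/3).
With the ratio pinned down, the budget gives x_1* = m/(p_1 + p_2·(x_2/x_1)) and x_2* = (x_2/x_1)·x_1*.
Numerically x_2/x_1 = 4.631034, so x_1* = 20/(43.85 + 4.4·4.631034) = 0.3114 and x_2* = 4.631034·0.3114 = 1.4421.
At m' = 30: x_2* = 2.1631. Change: 2.1631 − 1.4421 = 0.721.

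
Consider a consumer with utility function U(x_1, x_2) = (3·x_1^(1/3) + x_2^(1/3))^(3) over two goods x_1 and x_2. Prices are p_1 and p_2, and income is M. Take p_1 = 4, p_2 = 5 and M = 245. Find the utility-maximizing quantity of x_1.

From the CES first-order condition, 3·(x_2/x_1)^(2/3) = p_1/p_2.
Solve for the ratio: x_2/x_1 = [(1/3)·p_1/p_2]^(1.5).
Substitute x_2 = (x_2/x_1)·x_1 into the budget: x_1* = M/(p_1 + p_2·(x_2/x_1)).
Numerically x_2/x_1 = 0.137706, so x_1* = 245/(4 + 5·0.137706) = 52.2552.

x_1* = 52.2552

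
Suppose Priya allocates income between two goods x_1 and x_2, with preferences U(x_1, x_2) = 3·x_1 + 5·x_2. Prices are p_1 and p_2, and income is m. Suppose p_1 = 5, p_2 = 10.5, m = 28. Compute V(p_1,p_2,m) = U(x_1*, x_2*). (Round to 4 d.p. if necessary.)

V = 16.8

Perfect substitutes: compare marginal utility per dollar. 3/p_1 vs 5/p_2 → 0.6 vs 0.4762.
x_1 gives more utility per dollar, so spend all income on x_1: x_1* = m/p_1, x_2* = 0.
Numerically: x_1* = 5.6, x_2* = 0.
Utility at the optimum: U(5.6, 0) = 16.8.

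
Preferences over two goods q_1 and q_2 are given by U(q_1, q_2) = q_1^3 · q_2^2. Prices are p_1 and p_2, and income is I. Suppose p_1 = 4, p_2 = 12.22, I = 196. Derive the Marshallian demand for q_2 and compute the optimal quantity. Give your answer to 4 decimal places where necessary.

The MRS is (3/2)·q_2/q_1. Set MRS = p_1/p_2.
So 3·p_2·q_2 = 2·p_1·q_1; combined with the budget, a share 0.6 of income goes to q_1.
Demand: q_1*(p_1,p_2,I) = 0.6·I/p_1 and q_2* = 0.4·I/p_2.
At p_1=4, p_2=12.22, I=196: q_2* = 0.4·196/12.22 = 6.4157.

q_2* = 6.4157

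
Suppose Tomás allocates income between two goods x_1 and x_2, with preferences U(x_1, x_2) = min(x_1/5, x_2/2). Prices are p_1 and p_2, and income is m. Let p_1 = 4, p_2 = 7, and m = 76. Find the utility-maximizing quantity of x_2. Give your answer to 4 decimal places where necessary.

x_2* = 4.4706

With perfect complements, no substitution: consume in ratio x_1:x_2 = 5:2.
Budget: p_1·x_1 + p_2·(2/5)·x_1 = m, so (5·p_1 + 2·p_2)·x_1 = 5·m.
Demand: x_1*(p_1,p_2,m) = 5·m/(5·p_1 + 2·p_2), x_2* = 2·m/(5·p_1 + 2·p_2).
Here 5·4 + 2·7 = 34, giving x_2* = 4.4706.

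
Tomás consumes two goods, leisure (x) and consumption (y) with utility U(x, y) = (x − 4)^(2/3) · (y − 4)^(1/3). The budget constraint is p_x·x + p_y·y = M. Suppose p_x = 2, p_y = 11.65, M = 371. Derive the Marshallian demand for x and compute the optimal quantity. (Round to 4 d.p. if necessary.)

x* = 109.4667

This is Cobb-Douglas in (x−4, y−4): tangency gives 2/3·p_y·(y−4) = 1/3·p_x·(x−4).
After buying the subsistence bundle (4, 4), a share 2/3 of the remaining income goes to x: x* = 4 + 2/3·(M − 4p_x − 4p_y)/p_x.
Discretionary income = 371 − 4·2 − 4·11.65 = 316.4; x* = 4 + 2/3·316.4/2 = 109.4667.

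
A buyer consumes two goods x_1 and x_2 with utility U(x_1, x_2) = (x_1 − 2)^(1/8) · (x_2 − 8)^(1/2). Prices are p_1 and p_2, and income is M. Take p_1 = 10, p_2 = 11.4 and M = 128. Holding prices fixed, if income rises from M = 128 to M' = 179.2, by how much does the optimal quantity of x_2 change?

Substituting into the budget: x_1* = 2 + 0.2·(M − 2·p_1 − 8·p_2)/p_1, and x_2* = 8 + 0.8·(…)/p_2.
Discretionary income = 128 − 2·10 − 8·11.4 = 16.8; x_2* = 8 + 0.8·16.8/11.4 = 9.1789.
At M' = 179.2: x_2* = 12.7719. Change: 12.7719 − 9.1789 = 3.593.

Δx_2* = 3.593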